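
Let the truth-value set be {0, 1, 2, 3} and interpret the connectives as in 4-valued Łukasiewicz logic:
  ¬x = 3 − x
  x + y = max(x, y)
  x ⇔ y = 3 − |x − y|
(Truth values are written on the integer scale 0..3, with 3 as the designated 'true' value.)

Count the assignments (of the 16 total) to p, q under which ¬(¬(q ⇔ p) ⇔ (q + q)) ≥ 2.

p = 0, q = 0 ↦ 0  <
p = 0, q = 1 ↦ 0  <
p = 0, q = 2 ↦ 0  <
p = 0, q = 3 ↦ 0  <
p = 1, q = 0 ↦ 1  <
p = 1, q = 1 ↦ 1  <
p = 1, q = 2 ↦ 1  <
p = 1, q = 3 ↦ 1  <
p = 2, q = 0 ↦ 2  ≥
p = 2, q = 1 ↦ 0  <
p = 2, q = 2 ↦ 2  ≥
p = 2, q = 3 ↦ 2  ≥
p = 3, q = 0 ↦ 3  ≥
p = 3, q = 1 ↦ 1  <
p = 3, q = 2 ↦ 1  <
p = 3, q = 3 ↦ 3  ≥
So 5 of the 16 assignments meet the threshold.

5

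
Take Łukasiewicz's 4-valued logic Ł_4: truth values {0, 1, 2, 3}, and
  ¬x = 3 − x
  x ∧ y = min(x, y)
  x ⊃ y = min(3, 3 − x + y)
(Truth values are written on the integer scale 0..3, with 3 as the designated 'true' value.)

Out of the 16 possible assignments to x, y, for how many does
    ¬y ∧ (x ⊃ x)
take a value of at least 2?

8

x = 0, y = 0 ↦ 3  ≥
x = 0, y = 1 ↦ 2  ≥
x = 0, y = 2 ↦ 1  <
x = 0, y = 3 ↦ 0  <
x = 1, y = 0 ↦ 3  ≥
x = 1, y = 1 ↦ 2  ≥
x = 1, y = 2 ↦ 1  <
x = 1, y = 3 ↦ 0  <
x = 2, y = 0 ↦ 3  ≥
x = 2, y = 1 ↦ 2  ≥
x = 2, y = 2 ↦ 1  <
x = 2, y = 3 ↦ 0  <
x = 3, y = 0 ↦ 3  ≥
x = 3, y = 1 ↦ 2  ≥
x = 3, y = 2 ↦ 1  <
x = 3, y = 3 ↦ 0  <
So 8 of the 16 assignments meet the threshold.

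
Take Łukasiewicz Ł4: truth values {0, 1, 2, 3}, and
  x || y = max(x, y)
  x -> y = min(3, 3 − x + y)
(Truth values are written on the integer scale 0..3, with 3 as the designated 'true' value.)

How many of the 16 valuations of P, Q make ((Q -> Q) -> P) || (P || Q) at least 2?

P = 0, Q = 0 ↦ 0  <
P = 0, Q = 1 ↦ 1  <
P = 0, Q = 2 ↦ 2  ≥
P = 0, Q = 3 ↦ 3  ≥
P = 1, Q = 0 ↦ 1  <
P = 1, Q = 1 ↦ 1  <
P = 1, Q = 2 ↦ 2  ≥
P = 1, Q = 3 ↦ 3  ≥
P = 2, Q = 0 ↦ 2  ≥
P = 2, Q = 1 ↦ 2  ≥
P = 2, Q = 2 ↦ 2  ≥
P = 2, Q = 3 ↦ 3  ≥
P = 3, Q = 0 ↦ 3  ≥
P = 3, Q = 1 ↦ 3  ≥
P = 3, Q = 2 ↦ 3  ≥
P = 3, Q = 3 ↦ 3  ≥
So 12 of the 16 assignments meet the threshold.

12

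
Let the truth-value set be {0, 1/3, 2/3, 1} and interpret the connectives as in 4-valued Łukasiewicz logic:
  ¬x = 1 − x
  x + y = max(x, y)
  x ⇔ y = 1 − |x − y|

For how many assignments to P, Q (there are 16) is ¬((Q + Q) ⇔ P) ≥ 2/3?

6

P = 0, Q = 0 ↦ 0  <
P = 0, Q = 1/3 ↦ 1/3  <
P = 0, Q = 2/3 ↦ 2/3  ≥
P = 0, Q = 1 ↦ 1  ≥
P = 1/3, Q = 0 ↦ 1/3  <
P = 1/3, Q = 1/3 ↦ 0  <
P = 1/3, Q = 2/3 ↦ 1/3  <
P = 1/3, Q = 1 ↦ 2/3  ≥
P = 2/3, Q = 0 ↦ 2/3  ≥
P = 2/3, Q = 1/3 ↦ 1/3  <
P = 2/3, Q = 2/3 ↦ 0  <
P = 2/3, Q = 1 ↦ 1/3  <
P = 1, Q = 0 ↦ 1  ≥
P = 1, Q = 1/3 ↦ 2/3  ≥
P = 1, Q = 2/3 ↦ 1/3  <
P = 1, Q = 1 ↦ 0  <
So 6 of the 16 assignments meet the threshold.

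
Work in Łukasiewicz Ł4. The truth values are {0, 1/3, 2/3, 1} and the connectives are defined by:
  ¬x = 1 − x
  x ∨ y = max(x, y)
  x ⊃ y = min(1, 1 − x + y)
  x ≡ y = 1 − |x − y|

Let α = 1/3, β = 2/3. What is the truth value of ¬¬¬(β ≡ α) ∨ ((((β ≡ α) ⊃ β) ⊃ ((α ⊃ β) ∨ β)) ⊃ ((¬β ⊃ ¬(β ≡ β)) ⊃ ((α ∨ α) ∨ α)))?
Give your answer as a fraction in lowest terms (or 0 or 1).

2/3

β ≡ α = 2/3 ≡ 1/3 = 2/3
¬(β ≡ α) = ¬2/3 = 1/3
¬¬(β ≡ α) = ¬1/3 = 2/3
¬¬¬(β ≡ α) = ¬2/3 = 1/3
β ≡ α = 2/3 ≡ 1/3 = 2/3
(β ≡ α) ⊃ β = 2/3 ⊃ 2/3 = 1
α ⊃ β = 1/3 ⊃ 2/3 = 1
(α ⊃ β) ∨ β = 1 ∨ 2/3 = 1
((β ≡ α) ⊃ β) ⊃ ((α ⊃ β) ∨ β) = 1 ⊃ 1 = 1
¬β = ¬2/3 = 1/3
β ≡ β = 2/3 ≡ 2/3 = 1
¬(β ≡ β) = ¬1 = 0
¬β ⊃ ¬(β ≡ β) = 1/3 ⊃ 0 = 2/3
α ∨ α = 1/3 ∨ 1/3 = 1/3
(α ∨ α) ∨ α = 1/3 ∨ 1/3 = 1/3
(¬β ⊃ ¬(β ≡ β)) ⊃ ((α ∨ α) ∨ α) = 2/3 ⊃ 1/3 = 2/3
(((β ≡ α) ⊃ β) ⊃ ((α ⊃ β) ∨ β)) ⊃ ((¬β ⊃ ¬(β ≡ β)) ⊃ ((α ∨ α) ∨ α)) = 1 ⊃ 2/3 = 2/3
¬¬¬(β ≡ α) ∨ ((((β ≡ α) ⊃ β) ⊃ ((α ⊃ β) ∨ β)) ⊃ ((¬β ⊃ ¬(β ≡ β)) ⊃ ((α ∨ α) ∨ α))) = 1/3 ∨ 2/3 = 2/3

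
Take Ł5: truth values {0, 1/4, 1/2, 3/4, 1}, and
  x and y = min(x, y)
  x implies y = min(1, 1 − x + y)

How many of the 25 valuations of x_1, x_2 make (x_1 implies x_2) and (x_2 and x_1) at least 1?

value 1: 1 assignment (counts)
value 3/4: 3 assignments
value 1/2: 5 assignments
value 1/4: 7 assignments
value 0: 9 assignments
So 1 of the 25 assignments meets the threshold.

1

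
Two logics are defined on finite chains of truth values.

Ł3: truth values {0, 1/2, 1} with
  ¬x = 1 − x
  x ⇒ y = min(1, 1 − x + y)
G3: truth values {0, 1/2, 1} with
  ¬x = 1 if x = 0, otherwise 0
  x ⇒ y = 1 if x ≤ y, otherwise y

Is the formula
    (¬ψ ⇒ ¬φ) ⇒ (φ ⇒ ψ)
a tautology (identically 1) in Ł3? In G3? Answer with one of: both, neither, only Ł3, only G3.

only Ł3

In Ł3: every assignment gives 1 — tautology.
In G3: at φ = 1, ψ = 1/2 the value is 1/2 — not a tautology.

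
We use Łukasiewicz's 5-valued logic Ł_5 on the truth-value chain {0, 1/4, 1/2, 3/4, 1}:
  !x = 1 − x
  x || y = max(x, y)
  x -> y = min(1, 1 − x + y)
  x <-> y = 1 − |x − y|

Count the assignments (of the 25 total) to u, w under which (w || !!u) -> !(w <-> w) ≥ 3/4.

4

value 1: 1 assignment (counts)
value 3/4: 3 assignments (counts)
value 1/2: 5 assignments
value 1/4: 7 assignments
value 0: 9 assignments
So 4 of the 25 assignments meet the threshold.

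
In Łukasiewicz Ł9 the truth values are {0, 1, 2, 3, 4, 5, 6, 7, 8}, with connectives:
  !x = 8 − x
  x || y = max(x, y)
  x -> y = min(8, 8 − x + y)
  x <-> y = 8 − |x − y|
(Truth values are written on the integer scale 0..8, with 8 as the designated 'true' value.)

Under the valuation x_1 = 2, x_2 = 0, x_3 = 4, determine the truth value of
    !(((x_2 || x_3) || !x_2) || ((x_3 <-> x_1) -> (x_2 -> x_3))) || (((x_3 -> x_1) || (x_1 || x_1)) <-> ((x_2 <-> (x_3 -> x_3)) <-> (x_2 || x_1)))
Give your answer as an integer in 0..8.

x_2 || x_3 = 0 || 4 = 4
!x_2 = !0 = 8
(x_2 || x_3) || !x_2 = 4 || 8 = 8
x_3 <-> x_1 = 4 <-> 2 = 6
x_2 -> x_3 = 0 -> 4 = 8
(x_3 <-> x_1) -> (x_2 -> x_3) = 6 -> 8 = 8
((x_2 || x_3) || !x_2) || ((x_3 <-> x_1) -> (x_2 -> x_3)) = 8 || 8 = 8
!(((x_2 || x_3) || !x_2) || ((x_3 <-> x_1) -> (x_2 -> x_3))) = !8 = 0
x_3 -> x_1 = 4 -> 2 = 6
x_1 || x_1 = 2 || 2 = 2
(x_3 -> x_1) || (x_1 || x_1) = 6 || 2 = 6
x_3 -> x_3 = 4 -> 4 = 8
x_2 <-> (x_3 -> x_3) = 0 <-> 8 = 0
x_2 || x_1 = 0 || 2 = 2
(x_2 <-> (x_3 -> x_3)) <-> (x_2 || x_1) = 0 <-> 2 = 6
((x_3 -> x_1) || (x_1 || x_1)) <-> ((x_2 <-> (x_3 -> x_3)) <-> (x_2 || x_1)) = 6 <-> 6 = 8
!(((x_2 || x_3) || !x_2) || ((x_3 <-> x_1) -> (x_2 -> x_3))) || (((x_3 -> x_1) || (x_1 || x_1)) <-> ((x_2 <-> (x_3 -> x_3)) <-> (x_2 || x_1))) = 0 || 8 = 8

8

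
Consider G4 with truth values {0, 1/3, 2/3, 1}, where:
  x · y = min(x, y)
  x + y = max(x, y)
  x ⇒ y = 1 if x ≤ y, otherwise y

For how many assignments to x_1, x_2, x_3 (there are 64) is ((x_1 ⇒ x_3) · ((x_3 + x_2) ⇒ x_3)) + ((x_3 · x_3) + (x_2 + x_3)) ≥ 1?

42

value 1: 42 assignments (counts)
value 2/3: 11 assignments
value 1/3: 8 assignments
value 0: 3 assignments
So 42 of the 64 assignments meet the threshold.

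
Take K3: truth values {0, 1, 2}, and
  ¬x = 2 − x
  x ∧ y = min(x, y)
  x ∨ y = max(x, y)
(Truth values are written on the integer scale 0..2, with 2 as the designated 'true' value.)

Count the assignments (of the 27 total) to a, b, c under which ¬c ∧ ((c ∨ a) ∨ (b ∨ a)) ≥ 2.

5

value 2: 5 assignments (counts)
value 1: 12 assignments
value 0: 10 assignments
So 5 of the 27 assignments meet the threshold.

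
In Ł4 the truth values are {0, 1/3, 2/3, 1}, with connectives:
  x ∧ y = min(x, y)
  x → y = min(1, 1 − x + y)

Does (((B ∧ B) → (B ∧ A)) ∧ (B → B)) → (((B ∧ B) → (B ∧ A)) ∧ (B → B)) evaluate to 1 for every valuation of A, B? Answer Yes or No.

A = 0, B = 0 ↦ 1
A = 0, B = 1/3 ↦ 1
A = 0, B = 2/3 ↦ 1
A = 0, B = 1 ↦ 1
A = 1/3, B = 0 ↦ 1
A = 1/3, B = 1/3 ↦ 1
A = 1/3, B = 2/3 ↦ 1
A = 1/3, B = 1 ↦ 1
A = 2/3, B = 0 ↦ 1
A = 2/3, B = 1/3 ↦ 1
A = 2/3, B = 2/3 ↦ 1
A = 2/3, B = 1 ↦ 1
A = 1, B = 0 ↦ 1
A = 1, B = 1/3 ↦ 1
A = 1, B = 2/3 ↦ 1
A = 1, B = 1 ↦ 1
Every assignment gives a value ≥ 1.

Yes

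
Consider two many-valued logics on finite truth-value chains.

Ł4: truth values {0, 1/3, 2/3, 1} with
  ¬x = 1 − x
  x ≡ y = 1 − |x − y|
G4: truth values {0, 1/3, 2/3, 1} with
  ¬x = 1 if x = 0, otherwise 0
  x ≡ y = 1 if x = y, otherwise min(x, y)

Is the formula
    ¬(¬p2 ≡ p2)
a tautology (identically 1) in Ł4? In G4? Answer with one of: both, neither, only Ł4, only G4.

only G4

In Ł4: at p2 = 1/3 the value is 1/3 — not a tautology.
In G4: every assignment gives 1 — tautology.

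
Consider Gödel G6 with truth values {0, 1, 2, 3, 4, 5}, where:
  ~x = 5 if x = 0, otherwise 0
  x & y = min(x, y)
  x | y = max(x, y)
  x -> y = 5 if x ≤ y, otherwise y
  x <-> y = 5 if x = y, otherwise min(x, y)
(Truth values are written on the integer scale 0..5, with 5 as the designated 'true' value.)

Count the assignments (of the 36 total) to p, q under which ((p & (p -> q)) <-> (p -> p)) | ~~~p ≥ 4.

10

value 5: 7 assignments (counts)
value 4: 3 assignments (counts)
value 3: 5 assignments
value 2: 7 assignments
value 1: 9 assignments
value 0: 5 assignments
So 10 of the 36 assignments meet the threshold.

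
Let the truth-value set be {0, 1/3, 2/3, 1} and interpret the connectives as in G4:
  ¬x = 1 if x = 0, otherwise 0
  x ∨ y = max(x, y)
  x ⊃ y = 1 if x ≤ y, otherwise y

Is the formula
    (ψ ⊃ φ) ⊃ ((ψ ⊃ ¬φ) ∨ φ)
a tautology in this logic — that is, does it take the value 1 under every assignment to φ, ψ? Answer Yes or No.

Counterexample: take φ = 1/3, ψ = 1/3.
ψ ⊃ φ = 1/3 ⊃ 1/3 = 1
¬φ = ¬1/3 = 0
ψ ⊃ ¬φ = 1/3 ⊃ 0 = 0
(ψ ⊃ ¬φ) ∨ φ = 0 ∨ 1/3 = 1/3
(ψ ⊃ φ) ⊃ ((ψ ⊃ ¬φ) ∨ φ) = 1 ⊃ 1/3 = 1/3
This gives 1/3 ≠ 1.

No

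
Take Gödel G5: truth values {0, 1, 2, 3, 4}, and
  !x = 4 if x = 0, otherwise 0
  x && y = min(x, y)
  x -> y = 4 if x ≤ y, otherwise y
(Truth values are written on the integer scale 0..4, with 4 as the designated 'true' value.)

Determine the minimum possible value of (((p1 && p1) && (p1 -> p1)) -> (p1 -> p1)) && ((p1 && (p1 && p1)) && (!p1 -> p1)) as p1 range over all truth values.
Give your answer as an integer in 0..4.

0

Take p1 = 0:
p1 && p1 = 0 && 0 = 0
p1 -> p1 = 0 -> 0 = 4
(p1 && p1) && (p1 -> p1) = 0 && 4 = 0
p1 -> p1 = 0 -> 0 = 4
((p1 && p1) && (p1 -> p1)) -> (p1 -> p1) = 0 -> 4 = 4
p1 && p1 = 0 && 0 = 0
p1 && (p1 && p1) = 0 && 0 = 0
!p1 = !0 = 4
!p1 -> p1 = 4 -> 0 = 0
(p1 && (p1 && p1)) && (!p1 -> p1) = 0 && 0 = 0
(((p1 && p1) && (p1 -> p1)) -> (p1 -> p1)) && ((p1 && (p1 && p1)) && (!p1 -> p1)) = 4 && 0 = 0
No assignment yields a value below 0, so this is the minimum.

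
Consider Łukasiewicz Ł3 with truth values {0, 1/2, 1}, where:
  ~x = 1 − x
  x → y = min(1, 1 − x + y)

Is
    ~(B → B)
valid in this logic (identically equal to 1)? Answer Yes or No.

No

Counterexample: take B = 0.
B → B = 0 → 0 = 1
~(B → B) = ~1 = 0
This gives 0 ≠ 1.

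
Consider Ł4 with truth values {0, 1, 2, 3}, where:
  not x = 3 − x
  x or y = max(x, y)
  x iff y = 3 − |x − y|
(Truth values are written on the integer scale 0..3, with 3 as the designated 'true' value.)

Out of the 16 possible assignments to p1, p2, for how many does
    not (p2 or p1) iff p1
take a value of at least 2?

p1 = 0, p2 = 0 ↦ 0  <
p1 = 0, p2 = 1 ↦ 1  <
p1 = 0, p2 = 2 ↦ 2  ≥
p1 = 0, p2 = 3 ↦ 3  ≥
p1 = 1, p2 = 0 ↦ 2  ≥
p1 = 1, p2 = 1 ↦ 2  ≥
p1 = 1, p2 = 2 ↦ 3  ≥
p1 = 1, p2 = 3 ↦ 2  ≥
p1 = 2, p2 = 0 ↦ 2  ≥
p1 = 2, p2 = 1 ↦ 2  ≥
p1 = 2, p2 = 2 ↦ 2  ≥
p1 = 2, p2 = 3 ↦ 1  <
p1 = 3, p2 = 0 ↦ 0  <
p1 = 3, p2 = 1 ↦ 0  <
p1 = 3, p2 = 2 ↦ 0  <
p1 = 3, p2 = 3 ↦ 0  <
So 9 of the 16 assignments meet the threshold.

9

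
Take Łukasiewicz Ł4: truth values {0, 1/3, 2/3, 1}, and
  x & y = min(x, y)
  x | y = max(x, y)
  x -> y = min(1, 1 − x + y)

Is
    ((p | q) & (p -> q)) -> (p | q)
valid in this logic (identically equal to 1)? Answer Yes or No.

p = 0, q = 0 ↦ 1
p = 0, q = 1/3 ↦ 1
p = 0, q = 2/3 ↦ 1
p = 0, q = 1 ↦ 1
p = 1/3, q = 0 ↦ 1
p = 1/3, q = 1/3 ↦ 1
p = 1/3, q = 2/3 ↦ 1
p = 1/3, q = 1 ↦ 1
p = 2/3, q = 0 ↦ 1
p = 2/3, q = 1/3 ↦ 1
p = 2/3, q = 2/3 ↦ 1
p = 2/3, q = 1 ↦ 1
p = 1, q = 0 ↦ 1
p = 1, q = 1/3 ↦ 1
p = 1, q = 2/3 ↦ 1
p = 1, q = 1 ↦ 1
Every assignment gives a value ≥ 1.

Yes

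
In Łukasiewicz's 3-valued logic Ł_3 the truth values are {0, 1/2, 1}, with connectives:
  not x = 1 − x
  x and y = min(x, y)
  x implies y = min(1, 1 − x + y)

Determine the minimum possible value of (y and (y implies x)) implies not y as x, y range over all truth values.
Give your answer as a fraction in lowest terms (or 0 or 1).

Take x = 1, y = 1:
y implies x = 1 implies 1 = 1
y and (y implies x) = 1 and 1 = 1
not y = not 1 = 0
(y and (y implies x)) implies not y = 1 implies 0 = 0
No assignment yields a value below 0, so this is the minimum.

0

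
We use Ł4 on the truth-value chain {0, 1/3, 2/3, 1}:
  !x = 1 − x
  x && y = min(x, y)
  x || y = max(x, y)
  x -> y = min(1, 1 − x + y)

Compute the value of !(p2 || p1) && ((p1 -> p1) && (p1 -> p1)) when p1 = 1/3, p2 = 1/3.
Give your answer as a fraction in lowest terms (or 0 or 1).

p2 || p1 = 1/3 || 1/3 = 1/3
!(p2 || p1) = !1/3 = 2/3
p1 -> p1 = 1/3 -> 1/3 = 1
p1 -> p1 = 1/3 -> 1/3 = 1
(p1 -> p1) && (p1 -> p1) = 1 && 1 = 1
!(p2 || p1) && ((p1 -> p1) && (p1 -> p1)) = 2/3 && 1 = 2/3

2/3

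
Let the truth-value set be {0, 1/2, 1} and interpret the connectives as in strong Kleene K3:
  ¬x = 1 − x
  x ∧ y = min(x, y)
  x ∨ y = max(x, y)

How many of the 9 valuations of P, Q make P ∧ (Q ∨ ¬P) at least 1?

P = 0, Q = 0 ↦ 0  <
P = 0, Q = 1/2 ↦ 0  <
P = 0, Q = 1 ↦ 0  <
P = 1/2, Q = 0 ↦ 1/2  <
P = 1/2, Q = 1/2 ↦ 1/2  <
P = 1/2, Q = 1 ↦ 1/2  <
P = 1, Q = 0 ↦ 0  <
P = 1, Q = 1/2 ↦ 1/2  <
P = 1, Q = 1 ↦ 1  ≥
So 1 of the 9 assignments meets the threshold.

1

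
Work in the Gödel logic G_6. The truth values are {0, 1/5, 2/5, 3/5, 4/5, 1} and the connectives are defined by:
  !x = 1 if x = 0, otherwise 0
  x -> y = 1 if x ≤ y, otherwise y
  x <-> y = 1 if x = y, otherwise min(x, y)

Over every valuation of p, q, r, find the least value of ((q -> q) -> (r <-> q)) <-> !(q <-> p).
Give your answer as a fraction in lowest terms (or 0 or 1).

0

Take p = 0, q = 0, r = 0:
q -> q = 0 -> 0 = 1
r <-> q = 0 <-> 0 = 1
(q -> q) -> (r <-> q) = 1 -> 1 = 1
q <-> p = 0 <-> 0 = 1
!(q <-> p) = !1 = 0
((q -> q) -> (r <-> q)) <-> !(q <-> p) = 1 <-> 0 = 0
No assignment yields a value below 0, so this is the minimum.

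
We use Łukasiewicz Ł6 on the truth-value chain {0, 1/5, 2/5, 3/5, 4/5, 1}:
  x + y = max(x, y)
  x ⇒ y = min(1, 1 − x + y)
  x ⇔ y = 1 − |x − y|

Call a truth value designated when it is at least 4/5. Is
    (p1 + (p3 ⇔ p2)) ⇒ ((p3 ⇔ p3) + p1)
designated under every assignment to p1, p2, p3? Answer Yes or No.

Yes

At p1 = 2/5, p2 = 2/5, p3 = 4/5, for instance:
p3 ⇔ p2 = 4/5 ⇔ 2/5 = 3/5
p1 + (p3 ⇔ p2) = 2/5 + 3/5 = 3/5
p3 ⇔ p3 = 4/5 ⇔ 4/5 = 1
(p3 ⇔ p3) + p1 = 1 + 2/5 = 1
(p1 + (p3 ⇔ p2)) ⇒ ((p3 ⇔ p3) + p1) = 3/5 ⇒ 1 = 1
and checking the remaining 215 assignments likewise gives ≥ 4/5 in every case.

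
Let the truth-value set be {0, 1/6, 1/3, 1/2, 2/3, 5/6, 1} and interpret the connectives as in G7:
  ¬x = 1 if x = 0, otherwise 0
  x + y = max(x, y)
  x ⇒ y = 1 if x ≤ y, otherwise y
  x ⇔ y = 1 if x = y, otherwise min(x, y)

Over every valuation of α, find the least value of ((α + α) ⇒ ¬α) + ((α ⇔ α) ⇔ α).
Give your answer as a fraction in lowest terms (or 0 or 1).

Take α = 1/6:
α + α = 1/6 + 1/6 = 1/6
¬α = ¬1/6 = 0
(α + α) ⇒ ¬α = 1/6 ⇒ 0 = 0
α ⇔ α = 1/6 ⇔ 1/6 = 1
(α ⇔ α) ⇔ α = 1 ⇔ 1/6 = 1/6
((α + α) ⇒ ¬α) + ((α ⇔ α) ⇔ α) = 0 + 1/6 = 1/6
No assignment yields a value below 1/6, so this is the minimum.

1/6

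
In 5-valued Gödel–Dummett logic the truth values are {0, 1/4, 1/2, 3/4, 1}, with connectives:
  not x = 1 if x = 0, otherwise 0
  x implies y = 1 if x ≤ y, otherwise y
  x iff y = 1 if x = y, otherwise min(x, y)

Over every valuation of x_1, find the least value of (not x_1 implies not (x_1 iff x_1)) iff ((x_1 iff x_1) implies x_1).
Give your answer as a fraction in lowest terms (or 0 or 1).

Take x_1 = 1/4:
not x_1 = not 1/4 = 0
x_1 iff x_1 = 1/4 iff 1/4 = 1
not (x_1 iff x_1) = not 1 = 0
not x_1 implies not (x_1 iff x_1) = 0 implies 0 = 1
x_1 iff x_1 = 1/4 iff 1/4 = 1
(x_1 iff x_1) implies x_1 = 1 implies 1/4 = 1/4
(not x_1 implies not (x_1 iff x_1)) iff ((x_1 iff x_1) implies x_1) = 1 iff 1/4 = 1/4
No assignment yields a value below 1/4, so this is the minimum.

1/4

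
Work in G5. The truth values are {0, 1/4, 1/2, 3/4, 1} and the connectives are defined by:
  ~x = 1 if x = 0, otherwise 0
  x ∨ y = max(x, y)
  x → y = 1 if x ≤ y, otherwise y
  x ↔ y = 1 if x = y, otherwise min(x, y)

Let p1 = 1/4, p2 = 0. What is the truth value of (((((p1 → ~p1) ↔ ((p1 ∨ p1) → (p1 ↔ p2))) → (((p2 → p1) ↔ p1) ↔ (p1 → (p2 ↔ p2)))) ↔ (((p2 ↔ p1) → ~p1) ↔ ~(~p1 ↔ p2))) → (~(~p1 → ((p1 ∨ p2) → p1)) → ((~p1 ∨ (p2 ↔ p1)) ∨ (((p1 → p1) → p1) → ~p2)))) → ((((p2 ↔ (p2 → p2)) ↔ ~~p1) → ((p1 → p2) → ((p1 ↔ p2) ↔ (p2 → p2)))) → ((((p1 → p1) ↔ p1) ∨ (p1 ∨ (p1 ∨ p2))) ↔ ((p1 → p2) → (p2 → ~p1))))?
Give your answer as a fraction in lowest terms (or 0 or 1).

~p1 = ~1/4 = 0
p1 → ~p1 = 1/4 → 0 = 0
p1 ∨ p1 = 1/4 ∨ 1/4 = 1/4
p1 ↔ p2 = 1/4 ↔ 0 = 0
(p1 ∨ p1) → (p1 ↔ p2) = 1/4 → 0 = 0
(p1 → ~p1) ↔ ((p1 ∨ p1) → (p1 ↔ p2)) = 0 ↔ 0 = 1
p2 → p1 = 0 → 1/4 = 1
(p2 → p1) ↔ p1 = 1 ↔ 1/4 = 1/4
p2 ↔ p2 = 0 ↔ 0 = 1
p1 → (p2 ↔ p2) = 1/4 → 1 = 1
((p2 → p1) ↔ p1) ↔ (p1 → (p2 ↔ p2)) = 1/4 ↔ 1 = 1/4
((p1 → ~p1) ↔ ((p1 ∨ p1) → (p1 ↔ p2))) → (((p2 → p1) ↔ p1) ↔ (p1 → (p2 ↔ p2))) = 1 → 1/4 = 1/4
p2 ↔ p1 = 0 ↔ 1/4 = 0
~p1 = ~1/4 = 0
(p2 ↔ p1) → ~p1 = 0 → 0 = 1
~p1 = ~1/4 = 0
~p1 ↔ p2 = 0 ↔ 0 = 1
~(~p1 ↔ p2) = ~1 = 0
((p2 ↔ p1) → ~p1) ↔ ~(~p1 ↔ p2) = 1 ↔ 0 = 0
(((p1 → ~p1) ↔ ((p1 ∨ p1) → (p1 ↔ p2))) → (((p2 → p1) ↔ p1) ↔ (p1 → (p2 ↔ p2)))) ↔ (((p2 ↔ p1) → ~p1) ↔ ~(~p1 ↔ p2)) = 1/4 ↔ 0 = 0
~p1 = ~1/4 = 0
p1 ∨ p2 = 1/4 ∨ 0 = 1/4
(p1 ∨ p2) → p1 = 1/4 → 1/4 = 1
~p1 → ((p1 ∨ p2) → p1) = 0 → 1 = 1
~(~p1 → ((p1 ∨ p2) → p1)) = ~1 = 0
~p1 = ~1/4 = 0
p2 ↔ p1 = 0 ↔ 1/4 = 0
~p1 ∨ (p2 ↔ p1) = 0 ∨ 0 = 0
p1 → p1 = 1/4 → 1/4 = 1
(p1 → p1) → p1 = 1 → 1/4 = 1/4
~p2 = ~0 = 1
((p1 → p1) → p1) → ~p2 = 1/4 → 1 = 1
(~p1 ∨ (p2 ↔ p1)) ∨ (((p1 → p1) → p1) → ~p2) = 0 ∨ 1 = 1
~(~p1 → ((p1 ∨ p2) → p1)) → ((~p1 ∨ (p2 ↔ p1)) ∨ (((p1 → p1) → p1) → ~p2)) = 0 → 1 = 1
((((p1 → ~p1) ↔ ((p1 ∨ p1) → (p1 ↔ p2))) → (((p2 → p1) ↔ p1) ↔ (p1 → (p2 ↔ p2)))) ↔ (((p2 ↔ p1) → ~p1) ↔ ~(~p1 ↔ p2))) → (~(~p1 → ((p1 ∨ p2) → p1)) → ((~p1 ∨ (p2 ↔ p1)) ∨ (((p1 → p1) → p1) → ~p2))) = 0 → 1 = 1
p2 → p2 = 0 → 0 = 1
p2 ↔ (p2 → p2) = 0 ↔ 1 = 0
~p1 = ~1/4 = 0
~~p1 = ~0 = 1
(p2 ↔ (p2 → p2)) ↔ ~~p1 = 0 ↔ 1 = 0
p1 → p2 = 1/4 → 0 = 0
p1 ↔ p2 = 1/4 ↔ 0 = 0
p2 → p2 = 0 → 0 = 1
(p1 ↔ p2) ↔ (p2 → p2) = 0 ↔ 1 = 0
(p1 → p2) → ((p1 ↔ p2) ↔ (p2 → p2)) = 0 → 0 = 1
((p2 ↔ (p2 → p2)) ↔ ~~p1) → ((p1 → p2) → ((p1 ↔ p2) ↔ (p2 → p2))) = 0 → 1 = 1
p1 → p1 = 1/4 → 1/4 = 1
(p1 → p1) ↔ p1 = 1 ↔ 1/4 = 1/4
p1 ∨ p2 = 1/4 ∨ 0 = 1/4
p1 ∨ (p1 ∨ p2) = 1/4 ∨ 1/4 = 1/4
((p1 → p1) ↔ p1) ∨ (p1 ∨ (p1 ∨ p2)) = 1/4 ∨ 1/4 = 1/4
p1 → p2 = 1/4 → 0 = 0
~p1 = ~1/4 = 0
p2 → ~p1 = 0 → 0 = 1
(p1 → p2) → (p2 → ~p1) = 0 → 1 = 1
(((p1 → p1) ↔ p1) ∨ (p1 ∨ (p1 ∨ p2))) ↔ ((p1 → p2) → (p2 → ~p1)) = 1/4 ↔ 1 = 1/4
(((p2 ↔ (p2 → p2)) ↔ ~~p1) → ((p1 → p2) → ((p1 ↔ p2) ↔ (p2 → p2)))) → ((((p1 → p1) ↔ p1) ∨ (p1 ∨ (p1 ∨ p2))) ↔ ((p1 → p2) → (p2 → ~p1))) = 1 → 1/4 = 1/4
(((((p1 → ~p1) ↔ ((p1 ∨ p1) → (p1 ↔ p2))) → (((p2 → p1) ↔ p1) ↔ (p1 → (p2 ↔ p2)))) ↔ (((p2 ↔ p1) → ~p1) ↔ ~(~p1 ↔ p2))) → (~(~p1 → ((p1 ∨ p2) → p1)) → ((~p1 ∨ (p2 ↔ p1)) ∨ (((p1 → p1) → p1) → ~p2)))) → ((((p2 ↔ (p2 → p2)) ↔ ~~p1) → ((p1 → p2) → ((p1 ↔ p2) ↔ (p2 → p2)))) → ((((p1 → p1) ↔ p1) ∨ (p1 ∨ (p1 ∨ p2))) ↔ ((p1 → p2) → (p2 → ~p1)))) = 1 → 1/4 = 1/4

1/4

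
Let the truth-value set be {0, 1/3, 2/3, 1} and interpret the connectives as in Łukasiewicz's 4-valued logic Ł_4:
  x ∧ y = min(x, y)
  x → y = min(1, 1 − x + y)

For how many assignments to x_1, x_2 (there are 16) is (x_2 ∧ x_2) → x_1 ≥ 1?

10

x_1 = 0, x_2 = 0 ↦ 1  ≥
x_1 = 0, x_2 = 1/3 ↦ 2/3  <
x_1 = 0, x_2 = 2/3 ↦ 1/3  <
x_1 = 0, x_2 = 1 ↦ 0  <
x_1 = 1/3, x_2 = 0 ↦ 1  ≥
x_1 = 1/3, x_2 = 1/3 ↦ 1  ≥
x_1 = 1/3, x_2 = 2/3 ↦ 2/3  <
x_1 = 1/3, x_2 = 1 ↦ 1/3  <
x_1 = 2/3, x_2 = 0 ↦ 1  ≥
x_1 = 2/3, x_2 = 1/3 ↦ 1  ≥
x_1 = 2/3, x_2 = 2/3 ↦ 1  ≥
x_1 = 2/3, x_2 = 1 ↦ 2/3  <
x_1 = 1, x_2 = 0 ↦ 1  ≥
x_1 = 1, x_2 = 1/3 ↦ 1  ≥
x_1 = 1, x_2 = 2/3 ↦ 1  ≥
x_1 = 1, x_2 = 1 ↦ 1  ≥
So 10 of the 16 assignments meet the threshold.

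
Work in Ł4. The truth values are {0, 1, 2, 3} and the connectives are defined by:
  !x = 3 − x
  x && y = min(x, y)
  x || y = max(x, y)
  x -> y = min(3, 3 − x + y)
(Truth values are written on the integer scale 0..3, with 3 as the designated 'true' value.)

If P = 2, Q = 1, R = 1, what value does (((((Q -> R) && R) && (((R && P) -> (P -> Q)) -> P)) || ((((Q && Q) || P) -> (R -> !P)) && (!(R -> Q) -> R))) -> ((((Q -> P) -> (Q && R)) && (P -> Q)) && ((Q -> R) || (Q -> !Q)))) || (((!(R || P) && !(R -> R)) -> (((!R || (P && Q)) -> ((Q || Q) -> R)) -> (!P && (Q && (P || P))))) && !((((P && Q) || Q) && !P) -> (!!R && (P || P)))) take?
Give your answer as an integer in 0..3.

1

Q -> R = 1 -> 1 = 3
(Q -> R) && R = 3 && 1 = 1
R && P = 1 && 2 = 1
P -> Q = 2 -> 1 = 2
(R && P) -> (P -> Q) = 1 -> 2 = 3
((R && P) -> (P -> Q)) -> P = 3 -> 2 = 2
((Q -> R) && R) && (((R && P) -> (P -> Q)) -> P) = 1 && 2 = 1
Q && Q = 1 && 1 = 1
(Q && Q) || P = 1 || 2 = 2
!P = !2 = 1
R -> !P = 1 -> 1 = 3
((Q && Q) || P) -> (R -> !P) = 2 -> 3 = 3
R -> Q = 1 -> 1 = 3
!(R -> Q) = !3 = 0
!(R -> Q) -> R = 0 -> 1 = 3
(((Q && Q) || P) -> (R -> !P)) && (!(R -> Q) -> R) = 3 && 3 = 3
(((Q -> R) && R) && (((R && P) -> (P -> Q)) -> P)) || ((((Q && Q) || P) -> (R -> !P)) && (!(R -> Q) -> R)) = 1 || 3 = 3
Q -> P = 1 -> 2 = 3
Q && R = 1 && 1 = 1
(Q -> P) -> (Q && R) = 3 -> 1 = 1
P -> Q = 2 -> 1 = 2
((Q -> P) -> (Q && R)) && (P -> Q) = 1 && 2 = 1
Q -> R = 1 -> 1 = 3
!Q = !1 = 2
Q -> !Q = 1 -> 2 = 3
(Q -> R) || (Q -> !Q) = 3 || 3 = 3
(((Q -> P) -> (Q && R)) && (P -> Q)) && ((Q -> R) || (Q -> !Q)) = 1 && 3 = 1
((((Q -> R) && R) && (((R && P) -> (P -> Q)) -> P)) || ((((Q && Q) || P) -> (R -> !P)) && (!(R -> Q) -> R))) -> ((((Q -> P) -> (Q && R)) && (P -> Q)) && ((Q -> R) || (Q -> !Q))) = 3 -> 1 = 1
R || P = 1 || 2 = 2
!(R || P) = !2 = 1
R -> R = 1 -> 1 = 3
!(R -> R) = !3 = 0
!(R || P) && !(R -> R) = 1 && 0 = 0
!R = !1 = 2
P && Q = 2 && 1 = 1
!R || (P && Q) = 2 || 1 = 2
Q || Q = 1 || 1 = 1
(Q || Q) -> R = 1 -> 1 = 3
(!R || (P && Q)) -> ((Q || Q) -> R) = 2 -> 3 = 3
!P = !2 = 1
P || P = 2 || 2 = 2
Q && (P || P) = 1 && 2 = 1
!P && (Q && (P || P)) = 1 && 1 = 1
((!R || (P && Q)) -> ((Q || Q) -> R)) -> (!P && (Q && (P || P))) = 3 -> 1 = 1
(!(R || P) && !(R -> R)) -> (((!R || (P && Q)) -> ((Q || Q) -> R)) -> (!P && (Q && (P || P)))) = 0 -> 1 = 3
P && Q = 2 && 1 = 1
(P && Q) || Q = 1 || 1 = 1
!P = !2 = 1
((P && Q) || Q) && !P = 1 && 1 = 1
!R = !1 = 2
!!R = !2 = 1
P || P = 2 || 2 = 2
!!R && (P || P) = 1 && 2 = 1
(((P && Q) || Q) && !P) -> (!!R && (P || P)) = 1 -> 1 = 3
!((((P && Q) || Q) && !P) -> (!!R && (P || P))) = !3 = 0
((!(R || P) && !(R -> R)) -> (((!R || (P && Q)) -> ((Q || Q) -> R)) -> (!P && (Q && (P || P))))) && !((((P && Q) || Q) && !P) -> (!!R && (P || P))) = 3 && 0 = 0
(((((Q -> R) && R) && (((R && P) -> (P -> Q)) -> P)) || ((((Q && Q) || P) -> (R -> !P)) && (!(R -> Q) -> R))) -> ((((Q -> P) -> (Q && R)) && (P -> Q)) && ((Q -> R) || (Q -> !Q)))) || (((!(R || P) && !(R -> R)) -> (((!R || (P && Q)) -> ((Q || Q) -> R)) -> (!P && (Q && (P || P))))) && !((((P && Q) || Q) && !P) -> (!!R && (P || P)))) = 1 || 0 = 1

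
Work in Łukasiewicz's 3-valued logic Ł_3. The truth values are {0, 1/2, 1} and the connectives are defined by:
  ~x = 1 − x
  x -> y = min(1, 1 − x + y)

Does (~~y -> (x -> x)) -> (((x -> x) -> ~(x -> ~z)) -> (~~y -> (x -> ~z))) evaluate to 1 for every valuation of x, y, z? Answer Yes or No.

Counterexample: take x = 1, y = 1/2, z = 1.
~y = ~1/2 = 1/2
~~y = ~1/2 = 1/2
x -> x = 1 -> 1 = 1
~~y -> (x -> x) = 1/2 -> 1 = 1
x -> x = 1 -> 1 = 1
~z = ~1 = 0
x -> ~z = 1 -> 0 = 0
~(x -> ~z) = ~0 = 1
(x -> x) -> ~(x -> ~z) = 1 -> 1 = 1
~y = ~1/2 = 1/2
~~y = ~1/2 = 1/2
~z = ~1 = 0
x -> ~z = 1 -> 0 = 0
~~y -> (x -> ~z) = 1/2 -> 0 = 1/2
((x -> x) -> ~(x -> ~z)) -> (~~y -> (x -> ~z)) = 1 -> 1/2 = 1/2
(~~y -> (x -> x)) -> (((x -> x) -> ~(x -> ~z)) -> (~~y -> (x -> ~z))) = 1 -> 1/2 = 1/2
This gives 1/2 ≠ 1.

No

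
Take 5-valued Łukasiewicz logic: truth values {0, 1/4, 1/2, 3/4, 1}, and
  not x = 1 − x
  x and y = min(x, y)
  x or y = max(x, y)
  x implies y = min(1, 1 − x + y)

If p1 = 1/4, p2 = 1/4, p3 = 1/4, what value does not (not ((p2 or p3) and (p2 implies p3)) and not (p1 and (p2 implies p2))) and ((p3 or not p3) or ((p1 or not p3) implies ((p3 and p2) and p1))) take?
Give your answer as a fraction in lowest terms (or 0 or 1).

1/4

p2 or p3 = 1/4 or 1/4 = 1/4
p2 implies p3 = 1/4 implies 1/4 = 1
(p2 or p3) and (p2 implies p3) = 1/4 and 1 = 1/4
not ((p2 or p3) and (p2 implies p3)) = not 1/4 = 3/4
p2 implies p2 = 1/4 implies 1/4 = 1
p1 and (p2 implies p2) = 1/4 and 1 = 1/4
not (p1 and (p2 implies p2)) = not 1/4 = 3/4
not ((p2 or p3) and (p2 implies p3)) and not (p1 and (p2 implies p2)) = 3/4 and 3/4 = 3/4
not (not ((p2 or p3) and (p2 implies p3)) and not (p1 and (p2 implies p2))) = not 3/4 = 1/4
not p3 = not 1/4 = 3/4
p3 or not p3 = 1/4 or 3/4 = 3/4
not p3 = not 1/4 = 3/4
p1 or not p3 = 1/4 or 3/4 = 3/4
p3 and p2 = 1/4 and 1/4 = 1/4
(p3 and p2) and p1 = 1/4 and 1/4 = 1/4
(p1 or not p3) implies ((p3 and p2) and p1) = 3/4 implies 1/4 = 1/2
(p3 or not p3) or ((p1 or not p3) implies ((p3 and p2) and p1)) = 3/4 or 1/2 = 3/4
not (not ((p2 or p3) and (p2 implies p3)) and not (p1 and (p2 implies p2))) and ((p3 or not p3) or ((p1 or not p3) implies ((p3 and p2) and p1))) = 1/4 and 3/4 = 1/4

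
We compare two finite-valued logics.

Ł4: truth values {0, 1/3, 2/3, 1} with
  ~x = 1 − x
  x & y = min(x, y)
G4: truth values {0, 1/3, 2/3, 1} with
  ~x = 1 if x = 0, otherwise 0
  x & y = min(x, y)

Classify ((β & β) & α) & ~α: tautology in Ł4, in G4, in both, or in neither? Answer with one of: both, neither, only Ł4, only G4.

neither

In Ł4: at α = 0, β = 0 the value is 0 — not a tautology.
In G4: at α = 0, β = 0 the value is 0 — not a tautology.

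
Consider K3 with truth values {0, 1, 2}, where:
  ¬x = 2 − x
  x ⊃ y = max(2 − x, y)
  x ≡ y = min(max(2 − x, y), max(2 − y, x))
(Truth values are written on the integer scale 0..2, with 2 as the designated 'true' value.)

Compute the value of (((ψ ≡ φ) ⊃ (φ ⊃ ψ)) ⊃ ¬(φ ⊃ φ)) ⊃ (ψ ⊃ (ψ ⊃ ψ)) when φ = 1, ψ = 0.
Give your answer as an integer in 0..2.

2

ψ ≡ φ = 0 ≡ 1 = 1
φ ⊃ ψ = 1 ⊃ 0 = 1
(ψ ≡ φ) ⊃ (φ ⊃ ψ) = 1 ⊃ 1 = 1
φ ⊃ φ = 1 ⊃ 1 = 1
¬(φ ⊃ φ) = ¬1 = 1
((ψ ≡ φ) ⊃ (φ ⊃ ψ)) ⊃ ¬(φ ⊃ φ) = 1 ⊃ 1 = 1
ψ ⊃ ψ = 0 ⊃ 0 = 2
ψ ⊃ (ψ ⊃ ψ) = 0 ⊃ 2 = 2
(((ψ ≡ φ) ⊃ (φ ⊃ ψ)) ⊃ ¬(φ ⊃ φ)) ⊃ (ψ ⊃ (ψ ⊃ ψ)) = 1 ⊃ 2 = 2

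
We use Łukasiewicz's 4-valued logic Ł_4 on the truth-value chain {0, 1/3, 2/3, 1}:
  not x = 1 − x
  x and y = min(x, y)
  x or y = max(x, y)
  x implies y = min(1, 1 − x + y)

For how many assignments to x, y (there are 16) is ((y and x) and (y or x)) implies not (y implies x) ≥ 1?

x = 0, y = 0 ↦ 1  ≥
x = 0, y = 1/3 ↦ 1  ≥
x = 0, y = 2/3 ↦ 1  ≥
x = 0, y = 1 ↦ 1  ≥
x = 1/3, y = 0 ↦ 1  ≥
x = 1/3, y = 1/3 ↦ 2/3  <
x = 1/3, y = 2/3 ↦ 1  ≥
x = 1/3, y = 1 ↦ 1  ≥
x = 2/3, y = 0 ↦ 1  ≥
x = 2/3, y = 1/3 ↦ 2/3  <
x = 2/3, y = 2/3 ↦ 1/3  <
x = 2/3, y = 1 ↦ 2/3  <
x = 1, y = 0 ↦ 1  ≥
x = 1, y = 1/3 ↦ 2/3  <
x = 1, y = 2/3 ↦ 1/3  <
x = 1, y = 1 ↦ 0  <
So 9 of the 16 assignments meet the threshold.

9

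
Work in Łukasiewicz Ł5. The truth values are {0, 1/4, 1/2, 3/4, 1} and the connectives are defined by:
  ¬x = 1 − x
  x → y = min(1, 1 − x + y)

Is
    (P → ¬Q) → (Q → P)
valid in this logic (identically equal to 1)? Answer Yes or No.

No

Counterexample: take P = 0, Q = 1/4.
¬Q = ¬1/4 = 3/4
P → ¬Q = 0 → 3/4 = 1
Q → P = 1/4 → 0 = 3/4
(P → ¬Q) → (Q → P) = 1 → 3/4 = 3/4
This gives 3/4 ≠ 1.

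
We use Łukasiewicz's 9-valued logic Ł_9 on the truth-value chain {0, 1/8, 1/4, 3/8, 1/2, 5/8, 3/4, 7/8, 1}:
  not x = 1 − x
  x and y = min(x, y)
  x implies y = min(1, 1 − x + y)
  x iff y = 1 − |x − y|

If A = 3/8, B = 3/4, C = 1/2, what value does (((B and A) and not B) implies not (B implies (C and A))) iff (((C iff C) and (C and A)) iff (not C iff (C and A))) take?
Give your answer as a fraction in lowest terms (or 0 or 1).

1/2

B and A = 3/4 and 3/8 = 3/8
not B = not 3/4 = 1/4
(B and A) and not B = 3/8 and 1/4 = 1/4
C and A = 1/2 and 3/8 = 3/8
B implies (C and A) = 3/4 implies 3/8 = 5/8
not (B implies (C and A)) = not 5/8 = 3/8
((B and A) and not B) implies not (B implies (C and A)) = 1/4 implies 3/8 = 1
C iff C = 1/2 iff 1/2 = 1
C and A = 1/2 and 3/8 = 3/8
(C iff C) and (C and A) = 1 and 3/8 = 3/8
not C = not 1/2 = 1/2
C and A = 1/2 and 3/8 = 3/8
not C iff (C and A) = 1/2 iff 3/8 = 7/8
((C iff C) and (C and A)) iff (not C iff (C and A)) = 3/8 iff 7/8 = 1/2
(((B and A) and not B) implies not (B implies (C and A))) iff (((C iff C) and (C and A)) iff (not C iff (C and A))) = 1 iff 1/2 = 1/2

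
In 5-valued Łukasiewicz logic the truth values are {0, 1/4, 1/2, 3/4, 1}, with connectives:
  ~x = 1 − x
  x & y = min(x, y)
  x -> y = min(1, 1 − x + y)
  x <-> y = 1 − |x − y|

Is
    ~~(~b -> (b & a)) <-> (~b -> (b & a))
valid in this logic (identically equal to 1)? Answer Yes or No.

Yes

At a = 1, b = 1/4, for instance:
~b = ~1/4 = 3/4
b & a = 1/4 & 1 = 1/4
~b -> (b & a) = 3/4 -> 1/4 = 1/2
~(~b -> (b & a)) = ~1/2 = 1/2
~~(~b -> (b & a)) = ~1/2 = 1/2
~~(~b -> (b & a)) <-> (~b -> (b & a)) = 1/2 <-> 1/2 = 1
and checking the remaining 24 assignments likewise gives ≥ 1 in every case.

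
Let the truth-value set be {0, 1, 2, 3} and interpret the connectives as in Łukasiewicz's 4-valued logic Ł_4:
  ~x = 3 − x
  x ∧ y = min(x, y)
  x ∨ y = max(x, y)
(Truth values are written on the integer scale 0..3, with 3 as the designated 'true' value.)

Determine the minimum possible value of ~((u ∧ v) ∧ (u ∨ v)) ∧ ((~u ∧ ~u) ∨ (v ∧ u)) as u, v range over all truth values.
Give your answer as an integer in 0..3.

0

Take u = 3, v = 0:
u ∧ v = 3 ∧ 0 = 0
u ∨ v = 3 ∨ 0 = 3
(u ∧ v) ∧ (u ∨ v) = 0 ∧ 3 = 0
~((u ∧ v) ∧ (u ∨ v)) = ~0 = 3
~u = ~3 = 0
~u = ~3 = 0
~u ∧ ~u = 0 ∧ 0 = 0
v ∧ u = 0 ∧ 3 = 0
(~u ∧ ~u) ∨ (v ∧ u) = 0 ∨ 0 = 0
~((u ∧ v) ∧ (u ∨ v)) ∧ ((~u ∧ ~u) ∨ (v ∧ u)) = 3 ∧ 0 = 0
No assignment yields a value below 0, so this is the minimum.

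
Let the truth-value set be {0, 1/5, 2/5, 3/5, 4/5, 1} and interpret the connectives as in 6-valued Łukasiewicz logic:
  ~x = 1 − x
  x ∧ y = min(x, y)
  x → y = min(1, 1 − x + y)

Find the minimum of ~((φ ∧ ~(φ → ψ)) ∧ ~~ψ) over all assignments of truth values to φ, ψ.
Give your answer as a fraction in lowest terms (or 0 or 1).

3/5

Take φ = 4/5, ψ = 2/5:
φ → ψ = 4/5 → 2/5 = 3/5
~(φ → ψ) = ~3/5 = 2/5
φ ∧ ~(φ → ψ) = 4/5 ∧ 2/5 = 2/5
~ψ = ~2/5 = 3/5
~~ψ = ~3/5 = 2/5
(φ ∧ ~(φ → ψ)) ∧ ~~ψ = 2/5 ∧ 2/5 = 2/5
~((φ ∧ ~(φ → ψ)) ∧ ~~ψ) = ~2/5 = 3/5
No assignment yields a value below 3/5, so this is the minimum.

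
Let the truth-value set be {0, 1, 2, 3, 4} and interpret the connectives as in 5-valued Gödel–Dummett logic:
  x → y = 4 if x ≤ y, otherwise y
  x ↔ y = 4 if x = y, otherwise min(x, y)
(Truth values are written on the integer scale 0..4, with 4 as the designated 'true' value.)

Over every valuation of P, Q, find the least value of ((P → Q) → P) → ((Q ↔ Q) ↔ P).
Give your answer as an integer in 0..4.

Take P = 1, Q = 0:
P → Q = 1 → 0 = 0
(P → Q) → P = 0 → 1 = 4
Q ↔ Q = 0 ↔ 0 = 4
(Q ↔ Q) ↔ P = 4 ↔ 1 = 1
((P → Q) → P) → ((Q ↔ Q) ↔ P) = 4 → 1 = 1
No assignment yields a value below 1, so this is the minimum.

1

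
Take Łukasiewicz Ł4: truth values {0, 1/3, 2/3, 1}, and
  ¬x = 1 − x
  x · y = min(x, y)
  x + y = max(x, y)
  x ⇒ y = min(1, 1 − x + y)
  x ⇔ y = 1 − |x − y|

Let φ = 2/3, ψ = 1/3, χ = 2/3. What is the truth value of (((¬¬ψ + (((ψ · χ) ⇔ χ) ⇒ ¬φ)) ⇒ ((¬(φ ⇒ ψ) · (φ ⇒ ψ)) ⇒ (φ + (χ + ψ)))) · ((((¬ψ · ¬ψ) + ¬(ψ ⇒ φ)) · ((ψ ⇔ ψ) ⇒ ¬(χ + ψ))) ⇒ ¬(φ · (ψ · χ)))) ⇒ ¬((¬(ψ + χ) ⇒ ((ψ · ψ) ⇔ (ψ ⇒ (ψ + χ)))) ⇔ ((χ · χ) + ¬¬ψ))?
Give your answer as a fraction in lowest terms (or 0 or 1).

¬ψ = ¬1/3 = 2/3
¬¬ψ = ¬2/3 = 1/3
ψ · χ = 1/3 · 2/3 = 1/3
(ψ · χ) ⇔ χ = 1/3 ⇔ 2/3 = 2/3
¬φ = ¬2/3 = 1/3
((ψ · χ) ⇔ χ) ⇒ ¬φ = 2/3 ⇒ 1/3 = 2/3
¬¬ψ + (((ψ · χ) ⇔ χ) ⇒ ¬φ) = 1/3 + 2/3 = 2/3
φ ⇒ ψ = 2/3 ⇒ 1/3 = 2/3
¬(φ ⇒ ψ) = ¬2/3 = 1/3
φ ⇒ ψ = 2/3 ⇒ 1/3 = 2/3
¬(φ ⇒ ψ) · (φ ⇒ ψ) = 1/3 · 2/3 = 1/3
χ + ψ = 2/3 + 1/3 = 2/3
φ + (χ + ψ) = 2/3 + 2/3 = 2/3
(¬(φ ⇒ ψ) · (φ ⇒ ψ)) ⇒ (φ + (χ + ψ)) = 1/3 ⇒ 2/3 = 1
(¬¬ψ + (((ψ · χ) ⇔ χ) ⇒ ¬φ)) ⇒ ((¬(φ ⇒ ψ) · (φ ⇒ ψ)) ⇒ (φ + (χ + ψ))) = 2/3 ⇒ 1 = 1
¬ψ = ¬1/3 = 2/3
¬ψ = ¬1/3 = 2/3
¬ψ · ¬ψ = 2/3 · 2/3 = 2/3
ψ ⇒ φ = 1/3 ⇒ 2/3 = 1
¬(ψ ⇒ φ) = ¬1 = 0
(¬ψ · ¬ψ) + ¬(ψ ⇒ φ) = 2/3 + 0 = 2/3
ψ ⇔ ψ = 1/3 ⇔ 1/3 = 1
χ + ψ = 2/3 + 1/3 = 2/3
¬(χ + ψ) = ¬2/3 = 1/3
(ψ ⇔ ψ) ⇒ ¬(χ + ψ) = 1 ⇒ 1/3 = 1/3
((¬ψ · ¬ψ) + ¬(ψ ⇒ φ)) · ((ψ ⇔ ψ) ⇒ ¬(χ + ψ)) = 2/3 · 1/3 = 1/3
ψ · χ = 1/3 · 2/3 = 1/3
φ · (ψ · χ) = 2/3 · 1/3 = 1/3
¬(φ · (ψ · χ)) = ¬1/3 = 2/3
(((¬ψ · ¬ψ) + ¬(ψ ⇒ φ)) · ((ψ ⇔ ψ) ⇒ ¬(χ + ψ))) ⇒ ¬(φ · (ψ · χ)) = 1/3 ⇒ 2/3 = 1
((¬¬ψ + (((ψ · χ) ⇔ χ) ⇒ ¬φ)) ⇒ ((¬(φ ⇒ ψ) · (φ ⇒ ψ)) ⇒ (φ + (χ + ψ)))) · ((((¬ψ · ¬ψ) + ¬(ψ ⇒ φ)) · ((ψ ⇔ ψ) ⇒ ¬(χ + ψ))) ⇒ ¬(φ · (ψ · χ))) = 1 · 1 = 1
ψ + χ = 1/3 + 2/3 = 2/3
¬(ψ + χ) = ¬2/3 = 1/3
ψ · ψ = 1/3 · 1/3 = 1/3
ψ + χ = 1/3 + 2/3 = 2/3
ψ ⇒ (ψ + χ) = 1/3 ⇒ 2/3 = 1
(ψ · ψ) ⇔ (ψ ⇒ (ψ + χ)) = 1/3 ⇔ 1 = 1/3
¬(ψ + χ) ⇒ ((ψ · ψ) ⇔ (ψ ⇒ (ψ + χ))) = 1/3 ⇒ 1/3 = 1
χ · χ = 2/3 · 2/3 = 2/3
¬ψ = ¬1/3 = 2/3
¬¬ψ = ¬2/3 = 1/3
(χ · χ) + ¬¬ψ = 2/3 + 1/3 = 2/3
(¬(ψ + χ) ⇒ ((ψ · ψ) ⇔ (ψ ⇒ (ψ + χ)))) ⇔ ((χ · χ) + ¬¬ψ) = 1 ⇔ 2/3 = 2/3
¬((¬(ψ + χ) ⇒ ((ψ · ψ) ⇔ (ψ ⇒ (ψ + χ)))) ⇔ ((χ · χ) + ¬¬ψ)) = ¬2/3 = 1/3
(((¬¬ψ + (((ψ · χ) ⇔ χ) ⇒ ¬φ)) ⇒ ((¬(φ ⇒ ψ) · (φ ⇒ ψ)) ⇒ (φ + (χ + ψ)))) · ((((¬ψ · ¬ψ) + ¬(ψ ⇒ φ)) · ((ψ ⇔ ψ) ⇒ ¬(χ + ψ))) ⇒ ¬(φ · (ψ · χ)))) ⇒ ¬((¬(ψ + χ) ⇒ ((ψ · ψ) ⇔ (ψ ⇒ (ψ + χ)))) ⇔ ((χ · χ) + ¬¬ψ)) = 1 ⇒ 1/3 = 1/3

1/3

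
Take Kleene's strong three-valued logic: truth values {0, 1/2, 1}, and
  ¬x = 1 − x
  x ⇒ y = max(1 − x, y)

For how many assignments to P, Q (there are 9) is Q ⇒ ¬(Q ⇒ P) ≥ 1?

P = 0, Q = 0 ↦ 1  ≥
P = 0, Q = 1/2 ↦ 1/2  <
P = 0, Q = 1 ↦ 1  ≥
P = 1/2, Q = 0 ↦ 1  ≥
P = 1/2, Q = 1/2 ↦ 1/2  <
P = 1/2, Q = 1 ↦ 1/2  <
P = 1, Q = 0 ↦ 1  ≥
P = 1, Q = 1/2 ↦ 1/2  <
P = 1, Q = 1 ↦ 0  <
So 4 of the 9 assignments meet the threshold.

4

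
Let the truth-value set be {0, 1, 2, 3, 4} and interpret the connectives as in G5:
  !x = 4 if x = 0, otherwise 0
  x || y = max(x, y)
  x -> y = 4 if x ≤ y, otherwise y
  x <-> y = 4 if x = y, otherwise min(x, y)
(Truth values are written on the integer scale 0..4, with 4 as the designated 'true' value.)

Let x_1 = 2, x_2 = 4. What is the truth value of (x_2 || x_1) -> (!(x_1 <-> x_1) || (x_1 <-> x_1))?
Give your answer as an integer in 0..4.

4

x_2 || x_1 = 4 || 2 = 4
x_1 <-> x_1 = 2 <-> 2 = 4
!(x_1 <-> x_1) = !4 = 0
x_1 <-> x_1 = 2 <-> 2 = 4
!(x_1 <-> x_1) || (x_1 <-> x_1) = 0 || 4 = 4
(x_2 || x_1) -> (!(x_1 <-> x_1) || (x_1 <-> x_1)) = 4 -> 4 = 4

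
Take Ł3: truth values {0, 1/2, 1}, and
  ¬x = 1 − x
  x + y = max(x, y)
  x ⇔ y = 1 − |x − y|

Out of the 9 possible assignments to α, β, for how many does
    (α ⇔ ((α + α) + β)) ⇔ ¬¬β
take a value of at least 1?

α = 0, β = 0 ↦ 0  <
α = 0, β = 1/2 ↦ 1  ≥
α = 0, β = 1 ↦ 0  <
α = 1/2, β = 0 ↦ 0  <
α = 1/2, β = 1/2 ↦ 1/2  <
α = 1/2, β = 1 ↦ 1/2  <
α = 1, β = 0 ↦ 0  <
α = 1, β = 1/2 ↦ 1/2  <
α = 1, β = 1 ↦ 1  ≥
So 2 of the 9 assignments meet the threshold.

2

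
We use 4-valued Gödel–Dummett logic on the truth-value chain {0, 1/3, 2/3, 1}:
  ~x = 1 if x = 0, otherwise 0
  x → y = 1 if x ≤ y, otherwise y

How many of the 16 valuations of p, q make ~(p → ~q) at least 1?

9

p = 0, q = 0 ↦ 0  <
p = 0, q = 1/3 ↦ 0  <
p = 0, q = 2/3 ↦ 0  <
p = 0, q = 1 ↦ 0  <
p = 1/3, q = 0 ↦ 0  <
p = 1/3, q = 1/3 ↦ 1  ≥
p = 1/3, q = 2/3 ↦ 1  ≥
p = 1/3, q = 1 ↦ 1  ≥
p = 2/3, q = 0 ↦ 0  <
p = 2/3, q = 1/3 ↦ 1  ≥
p = 2/3, q = 2/3 ↦ 1  ≥
p = 2/3, q = 1 ↦ 1  ≥
p = 1, q = 0 ↦ 0  <
p = 1, q = 1/3 ↦ 1  ≥
p = 1, q = 2/3 ↦ 1  ≥
p = 1, q = 1 ↦ 1  ≥
So 9 of the 16 assignments meet the threshold.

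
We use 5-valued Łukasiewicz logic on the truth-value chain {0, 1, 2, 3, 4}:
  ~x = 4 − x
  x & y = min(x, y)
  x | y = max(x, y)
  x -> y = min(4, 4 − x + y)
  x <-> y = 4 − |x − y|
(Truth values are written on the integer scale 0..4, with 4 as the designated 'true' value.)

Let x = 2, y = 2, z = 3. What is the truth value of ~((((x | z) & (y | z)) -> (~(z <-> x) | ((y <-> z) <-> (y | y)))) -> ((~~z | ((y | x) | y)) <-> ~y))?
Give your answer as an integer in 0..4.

x | z = 2 | 3 = 3
y | z = 2 | 3 = 3
(x | z) & (y | z) = 3 & 3 = 3
z <-> x = 3 <-> 2 = 3
~(z <-> x) = ~3 = 1
y <-> z = 2 <-> 3 = 3
y | y = 2 | 2 = 2
(y <-> z) <-> (y | y) = 3 <-> 2 = 3
~(z <-> x) | ((y <-> z) <-> (y | y)) = 1 | 3 = 3
((x | z) & (y | z)) -> (~(z <-> x) | ((y <-> z) <-> (y | y))) = 3 -> 3 = 4
~z = ~3 = 1
~~z = ~1 = 3
y | x = 2 | 2 = 2
(y | x) | y = 2 | 2 = 2
~~z | ((y | x) | y) = 3 | 2 = 3
~y = ~2 = 2
(~~z | ((y | x) | y)) <-> ~y = 3 <-> 2 = 3
(((x | z) & (y | z)) -> (~(z <-> x) | ((y <-> z) <-> (y | y)))) -> ((~~z | ((y | x) | y)) <-> ~y) = 4 -> 3 = 3
~((((x | z) & (y | z)) -> (~(z <-> x) | ((y <-> z) <-> (y | y)))) -> ((~~z | ((y | x) | y)) <-> ~y)) = ~3 = 1

1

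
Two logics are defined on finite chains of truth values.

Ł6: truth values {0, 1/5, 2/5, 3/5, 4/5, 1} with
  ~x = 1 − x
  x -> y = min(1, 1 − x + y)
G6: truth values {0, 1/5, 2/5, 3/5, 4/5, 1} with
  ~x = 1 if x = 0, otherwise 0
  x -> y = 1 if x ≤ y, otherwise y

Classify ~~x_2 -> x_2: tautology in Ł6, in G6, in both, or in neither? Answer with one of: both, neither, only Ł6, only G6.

only Ł6

In Ł6: every assignment gives 1 — tautology.
In G6: at x_2 = 1/5 the value is 1/5 — not a tautology.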